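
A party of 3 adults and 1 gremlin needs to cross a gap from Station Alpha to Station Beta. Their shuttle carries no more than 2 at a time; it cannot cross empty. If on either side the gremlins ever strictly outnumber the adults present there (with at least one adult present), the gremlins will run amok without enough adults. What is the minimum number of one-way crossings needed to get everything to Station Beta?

5

Counting alone: each trip to Station Beta takes at most 2 across and each return brings at least 1 back, so after t trips out (and t−1 returns) at most 2t − (t−1) of the 4 are across; that first reaches 4 at t = 3, so at least 5 crossings are needed.
The plan below uses exactly 5 crossings, so it is optimal:
1. 1 adult and 1 gremlin → Station Beta.  (Station Alpha: 2A 0G; Station Beta: 1A 1G)
2. 1 gremlin ← Station Alpha.  (Station Alpha: 2A 1G; Station Beta: 1A 0G)
3. 1 adult and 1 gremlin → Station Beta.  (Station Alpha: 1A 0G; Station Beta: 2A 1G)
4. 1 gremlin ← Station Alpha.  (Station Alpha: 1A 1G; Station Beta: 2A 0G)
5. 1 adult and 1 gremlin → Station Beta.  (Station Alpha: 0A 0G; Station Beta: 3A 1G)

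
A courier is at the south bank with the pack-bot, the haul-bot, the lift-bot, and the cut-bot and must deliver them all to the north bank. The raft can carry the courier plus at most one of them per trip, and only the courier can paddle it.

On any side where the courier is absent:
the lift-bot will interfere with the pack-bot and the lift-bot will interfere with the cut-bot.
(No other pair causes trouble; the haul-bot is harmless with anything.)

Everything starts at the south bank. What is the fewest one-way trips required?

9

Counting alone: the courier can take at most 1 across per trip to the north bank, so moving all 4 needs at least 4 loaded trips out, with a return between consecutive ones — at least 7 crossings.
The safety rule pushes this higher. Following every safe sequence of crossings, the most of the 4 that can be at the north bank as the raft arrives there on crossing 7 is 3 — never all 4.
So no plan with fewer than 9 crossings exists, and this one achieves 9:
1. Courier goes to the north bank with the lift-bot.
2. Courier goes back to the south bank alone.
3. Courier goes to the north bank with the pack-bot.
4. Courier goes back to the south bank with the lift-bot.
5. Courier goes to the north bank with the cut-bot.
6. Courier goes back to the south bank alone.
7. Courier goes to the north bank with the haul-bot.
8. Courier goes back to the south bank alone.
9. Courier goes to the north bank with the lift-bot.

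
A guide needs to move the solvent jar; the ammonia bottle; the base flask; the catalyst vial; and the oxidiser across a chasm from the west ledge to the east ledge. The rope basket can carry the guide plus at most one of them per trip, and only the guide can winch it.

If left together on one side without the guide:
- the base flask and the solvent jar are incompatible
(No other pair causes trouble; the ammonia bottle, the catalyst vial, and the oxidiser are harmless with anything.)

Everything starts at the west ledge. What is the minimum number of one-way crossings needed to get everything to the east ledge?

9

Counting alone: the guide can take at most 1 across per trip to the east ledge, so moving all 5 needs at least 5 loaded trips out, with a return between consecutive ones — at least 9 crossings.
The plan below uses exactly 9 crossings, so it is optimal:
1. Guide goes to the east ledge with the solvent jar.  [the west ledge: the ammonia bottle, the base flask, the catalyst vial, the oxidiser | the east ledge: the solvent jar]
2. Guide goes back to the west ledge alone.  [the west ledge: the ammonia bottle, the base flask, the catalyst vial, the oxidiser | the east ledge: the solvent jar]
3. Guide goes to the east ledge with the ammonia bottle.  [the west ledge: the base flask, the catalyst vial, the oxidiser | the east ledge: the ammonia bottle, the solvent jar]
4. Guide goes back to the west ledge alone.  [the west ledge: the base flask, the catalyst vial, the oxidiser | the east ledge: the ammonia bottle, the solvent jar]
5. Guide goes to the east ledge with the catalyst vial.  [the west ledge: the base flask, the oxidiser | the east ledge: the ammonia bottle, the catalyst vial, the solvent jar]
6. Guide goes back to the west ledge alone.  [the west ledge: the base flask, the oxidiser | the east ledge: the ammonia bottle, the catalyst vial, the solvent jar]
7. Guide goes to the east ledge with the oxidiser.  [the west ledge: the base flask | the east ledge: the ammonia bottle, the catalyst vial, the oxidiser, the solvent jar]
8. Guide goes back to the west ledge alone.  [the west ledge: the base flask | the east ledge: the ammonia bottle, the catalyst vial, the oxidiser, the solvent jar]
9. Guide goes to the east ledge with the base flask.  [the west ledge: — | the east ledge: the ammonia bottle, the base flask, the catalyst vial, the oxidiser, the solvent jar]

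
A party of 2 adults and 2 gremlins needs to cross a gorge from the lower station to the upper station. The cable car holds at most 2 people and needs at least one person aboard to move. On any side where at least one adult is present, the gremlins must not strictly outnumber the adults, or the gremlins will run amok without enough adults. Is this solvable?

Yes

1. 2 gremlins → the upper station.  (the lower station: 2A 0G; the upper station: 0A 2G)
2. 1 gremlin ← the lower station.  (the lower station: 2A 1G; the upper station: 0A 1G)
3. 2 adults → the upper station.  (the lower station: 0A 1G; the upper station: 2A 1G)
4. 1 gremlin ← the lower station.  (the lower station: 0A 2G; the upper station: 2A 0G)
5. 2 gremlins → the upper station.  (the lower station: 0A 0G; the upper station: 2A 2G)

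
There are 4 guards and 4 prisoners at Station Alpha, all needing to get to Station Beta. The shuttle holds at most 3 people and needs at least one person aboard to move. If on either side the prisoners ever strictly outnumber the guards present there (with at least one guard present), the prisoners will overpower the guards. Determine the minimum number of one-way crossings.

Counting alone: each trip to Station Beta takes at most 3 across and each return brings at least 1 back, so after t trips out (and t−1 returns) at most 3t − (t−1) of the 8 are across; that first reaches 8 at t = 4, so at least 7 crossings are needed.
The safety rule pushes this higher. Following every safe sequence of crossings, the most of the 8 that can be at Station Beta as the shuttle arrives there on crossing 7 is 7 — never all 8.
So no plan with fewer than 9 crossings exists, and this one achieves 9:
1. 2 prisoners → Station Beta.  (Station Alpha: 4G 2P; Station Beta: 0G 2P)
2. 1 prisoner ← Station Alpha.  (Station Alpha: 4G 3P; Station Beta: 0G 1P)
3. 3 prisoners → Station Beta.  (Station Alpha: 4G 0P; Station Beta: 0G 4P)
4. 1 prisoner ← Station Alpha.  (Station Alpha: 4G 1P; Station Beta: 0G 3P)
5. 3 guards → Station Beta.  (Station Alpha: 1G 1P; Station Beta: 3G 3P)
6. 1 guard and 1 prisoner ← Station Alpha.  (Station Alpha: 2G 2P; Station Beta: 2G 2P)
7. 2 guards → Station Beta.  (Station Alpha: 0G 2P; Station Beta: 4G 2P)
8. 1 prisoner ← Station Alpha.  (Station Alpha: 0G 3P; Station Beta: 4G 1P)
9. 3 prisoners → Station Beta.  (Station Alpha: 0G 0P; Station Beta: 4G 4P)

9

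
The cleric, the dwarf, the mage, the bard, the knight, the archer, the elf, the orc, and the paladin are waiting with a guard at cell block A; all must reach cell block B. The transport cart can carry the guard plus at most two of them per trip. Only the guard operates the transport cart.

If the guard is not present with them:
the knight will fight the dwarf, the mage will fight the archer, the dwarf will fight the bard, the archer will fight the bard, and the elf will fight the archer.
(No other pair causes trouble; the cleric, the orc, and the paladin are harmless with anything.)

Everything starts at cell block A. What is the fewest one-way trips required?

Counting alone: the guard can take at most 2 across per trip to cell block B, so moving all 9 needs at least 5 loaded trips out, with a return between consecutive ones — at least 9 crossings.
The safety rule pushes this higher. Following every safe sequence of crossings, the most of the 9 that can be at cell block B as the transport cart arrives there on crossing 9 is 8 — never all 9.
So no plan with fewer than 11 crossings exists, and this one achieves 11:
1. Guard goes to cell block B with the archer and the dwarf.
2. Guard goes back to cell block A alone.
3. Guard goes to cell block B with the cleric.
4. Guard goes back to cell block A alone.
5. Guard goes to cell block B with the bard and the mage.
6. Guard goes back to cell block A with the archer and the dwarf.
7. Guard goes to cell block B with the elf and the knight.
8. Guard goes back to cell block A alone.
9. Guard goes to cell block B with the orc and the paladin.
10. Guard goes back to cell block A alone.
11. Guard goes to cell block B with the archer and the dwarf.

11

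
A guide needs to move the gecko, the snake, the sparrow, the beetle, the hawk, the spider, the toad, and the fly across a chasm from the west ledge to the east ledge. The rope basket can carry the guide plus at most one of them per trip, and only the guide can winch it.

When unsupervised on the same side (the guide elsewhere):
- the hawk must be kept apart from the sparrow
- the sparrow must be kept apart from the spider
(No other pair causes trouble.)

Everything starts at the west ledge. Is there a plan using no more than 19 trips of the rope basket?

Yes — this plan uses 17 crossings (≤ 19):
1. Guide goes to the east ledge with the sparrow.  [the west ledge: the beetle, the fly, the gecko, the hawk, the snake, the spider, the toad | the east ledge: the sparrow]
2. Guide goes back to the west ledge alone.  [the west ledge: the beetle, the fly, the gecko, the hawk, the snake, the spider, the toad | the east ledge: the sparrow]
3. Guide goes to the east ledge with the gecko.  [the west ledge: the beetle, the fly, the hawk, the snake, the spider, the toad | the east ledge: the gecko, the sparrow]
4. Guide goes back to the west ledge alone.  [the west ledge: the beetle, the fly, the hawk, the snake, the spider, the toad | the east ledge: the gecko, the sparrow]
5. Guide goes to the east ledge with the snake.  [the west ledge: the beetle, the fly, the hawk, the spider, the toad | the east ledge: the gecko, the snake, the sparrow]
6. Guide goes back to the west ledge alone.  [the west ledge: the beetle, the fly, the hawk, the spider, the toad | the east ledge: the gecko, the snake, the sparrow]
7. Guide goes to the east ledge with the beetle.  [the west ledge: the fly, the hawk, the spider, the toad | the east ledge: the beetle, the gecko, the snake, the sparrow]
8. Guide goes back to the west ledge alone.  [the west ledge: the fly, the hawk, the spider, the toad | the east ledge: the beetle, the gecko, the snake, the sparrow]
9. Guide goes to the east ledge with the hawk.  [the west ledge: the fly, the spider, the toad | the east ledge: the beetle, the gecko, the hawk, the snake, the sparrow]
10. Guide goes back to the west ledge with the sparrow.  [the west ledge: the fly, the sparrow, the spider, the toad | the east ledge: the beetle, the gecko, the hawk, the snake]
11. Guide goes to the east ledge with the spider.  [the west ledge: the fly, the sparrow, the toad | the east ledge: the beetle, the gecko, the hawk, the snake, the spider]
12. Guide goes back to the west ledge alone.  [the west ledge: the fly, the sparrow, the toad | the east ledge: the beetle, the gecko, the hawk, the snake, the spider]
13. Guide goes to the east ledge with the toad.  [the west ledge: the fly, the sparrow | the east ledge: the beetle, the gecko, the hawk, the snake, the spider, the toad]
14. Guide goes back to the west ledge alone.  [the west ledge: the fly, the sparrow | the east ledge: the beetle, the gecko, the hawk, the snake, the spider, the toad]
15. Guide goes to the east ledge with the fly.  [the west ledge: the sparrow | the east ledge: the beetle, the fly, the gecko, the hawk, the snake, the spider, the toad]
16. Guide goes back to the west ledge alone.  [the west ledge: the sparrow | the east ledge: the beetle, the fly, the gecko, the hawk, the snake, the spider, the toad]
17. Guide goes to the east ledge with the sparrow.  [the west ledge: — | the east ledge: the beetle, the fly, the gecko, the hawk, the snake, the sparrow, the spider, the toad]

Yes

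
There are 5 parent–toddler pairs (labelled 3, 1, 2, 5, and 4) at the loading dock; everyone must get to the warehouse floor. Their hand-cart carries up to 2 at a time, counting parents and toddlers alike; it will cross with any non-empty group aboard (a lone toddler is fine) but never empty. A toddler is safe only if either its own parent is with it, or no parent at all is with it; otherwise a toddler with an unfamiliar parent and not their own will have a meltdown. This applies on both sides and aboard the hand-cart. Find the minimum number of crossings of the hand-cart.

Following every safe sequence of crossings from the start, the most of the 10 that can be at the warehouse floor as the hand-cart arrives there on crossings 1, 3, 5, 7 is 2, 3, 4, 5 respectively; the best ever achieved is 5 of 10.
From crossing 9 on, no configuration arises that was not already reachable earlier: only 82 distinct safe configurations (who is on which side, and where the hand-cart is) can ever be reached, none of them has everyone across, and every continuation just revisits them. So no valid plan exists.

impossible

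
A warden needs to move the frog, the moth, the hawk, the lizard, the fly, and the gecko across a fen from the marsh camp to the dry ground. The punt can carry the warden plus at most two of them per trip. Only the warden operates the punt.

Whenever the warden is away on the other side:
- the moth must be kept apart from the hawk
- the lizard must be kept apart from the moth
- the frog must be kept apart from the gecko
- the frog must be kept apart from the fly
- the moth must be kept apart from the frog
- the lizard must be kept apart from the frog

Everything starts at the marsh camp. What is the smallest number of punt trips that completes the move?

Counting alone: the warden can take at most 2 across per trip to the dry ground, so moving all 6 needs at least 3 loaded trips out, with a return between consecutive ones — at least 5 crossings.
The safety rule pushes this higher. Following every safe sequence of crossings, the most of the 6 that can be at the dry ground as the punt arrives there on crossings 5, 7 is 4, 5 respectively — never all 6.
So no plan with fewer than 9 crossings exists, and this one achieves 9:
1. Warden goes to the dry ground with the frog and the moth.
2. Warden goes back to the marsh camp with the frog.
3. Warden goes to the dry ground with the frog and the hawk.
4. Warden goes back to the marsh camp with the moth.
5. Warden goes to the dry ground with the fly and the lizard.
6. Warden goes back to the marsh camp with the frog.
7. Warden goes to the dry ground with the frog and the gecko.
8. Warden goes back to the marsh camp with the frog.
9. Warden goes to the dry ground with the frog and the moth.

9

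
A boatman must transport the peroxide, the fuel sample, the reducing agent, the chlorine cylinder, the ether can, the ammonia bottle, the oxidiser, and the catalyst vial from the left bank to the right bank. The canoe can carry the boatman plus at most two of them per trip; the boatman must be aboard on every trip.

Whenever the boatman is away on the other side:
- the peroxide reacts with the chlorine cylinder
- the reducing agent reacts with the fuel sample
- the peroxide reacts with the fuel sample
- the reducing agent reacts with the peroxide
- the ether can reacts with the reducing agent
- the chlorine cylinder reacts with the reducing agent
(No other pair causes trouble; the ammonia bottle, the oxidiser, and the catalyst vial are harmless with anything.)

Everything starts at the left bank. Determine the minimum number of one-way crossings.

Counting alone: the boatman can take at most 2 across per trip to the right bank, so moving all 8 needs at least 4 loaded trips out, with a return between consecutive ones — at least 7 crossings.
The safety rule pushes this higher. Following every safe sequence of crossings, the most of the 8 that can be at the right bank as the canoe arrives there on crossings 7, 9, 11 is 5, 6, 7 respectively — never all 8.
So no plan with fewer than 13 crossings exists, and this one achieves 13:
1. Boatman goes to the right bank with the peroxide and the reducing agent.
2. Boatman goes back to the left bank with the peroxide.
3. Boatman goes to the right bank with the ether can and the peroxide.
4. Boatman goes back to the left bank with the reducing agent.
5. Boatman goes to the right bank with the chlorine cylinder and the fuel sample.
6. Boatman goes back to the left bank with the peroxide.
7. Boatman goes to the right bank with the ammonia bottle and the peroxide.
8. Boatman goes back to the left bank with the peroxide.
9. Boatman goes to the right bank with the oxidiser and the peroxide.
10. Boatman goes back to the left bank with the peroxide.
11. Boatman goes to the right bank with the catalyst vial and the peroxide.
12. Boatman goes back to the left bank with the peroxide.
13. Boatman goes to the right bank with the peroxide and the reducing agent.

13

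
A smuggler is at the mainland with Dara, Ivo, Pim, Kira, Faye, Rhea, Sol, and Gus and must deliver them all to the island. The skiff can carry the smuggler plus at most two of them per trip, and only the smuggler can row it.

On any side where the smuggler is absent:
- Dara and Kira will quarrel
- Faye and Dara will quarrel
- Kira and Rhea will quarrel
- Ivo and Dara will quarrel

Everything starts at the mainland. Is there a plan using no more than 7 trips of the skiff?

Counting alone: the smuggler can take at most 2 across per trip to the island, so moving all 8 needs at least 4 loaded trips out, with a return between consecutive ones — at least 7 crossings.
The safety rule pushes this higher. Following every safe sequence of crossings, the most of the 8 that can be at the island as the skiff arrives there on crossing 7 is 7 — never all 8.
So the move cannot be finished within 7 crossings. (The shortest complete plan takes 9:)
1. Smuggler goes to the island with Dara and Kira.  [the mainland: Faye, Gus, Ivo, Pim, Rhea, Sol | the island: Dara, Kira]
2. Smuggler goes back to the mainland with Dara.  [the mainland: Dara, Faye, Gus, Ivo, Pim, Rhea, Sol | the island: Kira]
3. Smuggler goes to the island with Dara and Ivo.  [the mainland: Faye, Gus, Pim, Rhea, Sol | the island: Dara, Ivo, Kira]
4. Smuggler goes back to the mainland with Dara.  [the mainland: Dara, Faye, Gus, Pim, Rhea, Sol | the island: Ivo, Kira]
5. Smuggler goes to the island with Faye and Pim.  [the mainland: Dara, Gus, Rhea, Sol | the island: Faye, Ivo, Kira, Pim]
6. Smuggler goes back to the mainland alone.  [the mainland: Dara, Gus, Rhea, Sol | the island: Faye, Ivo, Kira, Pim]
7. Smuggler goes to the island with Gus and Sol.  [the mainland: Dara, Rhea | the island: Faye, Gus, Ivo, Kira, Pim, Sol]
8. Smuggler goes back to the mainland alone.  [the mainland: Dara, Rhea | the island: Faye, Gus, Ivo, Kira, Pim, Sol]
9. Smuggler goes to the island with Dara and Rhea.  [the mainland: — | the island: Dara, Faye, Gus, Ivo, Kira, Pim, Rhea, Sol]

No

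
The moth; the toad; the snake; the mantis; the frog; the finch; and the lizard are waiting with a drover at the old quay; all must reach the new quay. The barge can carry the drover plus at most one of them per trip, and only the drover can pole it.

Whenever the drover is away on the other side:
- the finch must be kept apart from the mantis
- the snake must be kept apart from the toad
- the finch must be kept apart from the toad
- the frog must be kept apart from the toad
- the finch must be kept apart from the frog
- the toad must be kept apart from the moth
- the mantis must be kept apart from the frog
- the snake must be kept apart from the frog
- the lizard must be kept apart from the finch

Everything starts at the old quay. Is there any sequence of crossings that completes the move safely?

No

Whatever the first load, the items left behind include a forbidden pair without the drover. No opening move is safe, so no plan exists.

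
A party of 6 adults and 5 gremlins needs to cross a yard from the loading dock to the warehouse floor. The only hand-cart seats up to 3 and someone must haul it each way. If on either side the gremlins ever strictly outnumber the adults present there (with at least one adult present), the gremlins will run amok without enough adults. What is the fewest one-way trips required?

9

Counting alone: each trip to the warehouse floor takes at most 3 across and each return brings at least 1 back, so after t trips out (and t−1 returns) at most 3t − (t−1) of the 11 are across; that first reaches 11 at t = 5, so at least 9 crossings are needed.
The plan below uses exactly 9 crossings, so it is optimal:
1. 3 gremlins → the warehouse floor.  (the loading dock: 6A 2G; the warehouse floor: 0A 3G)
2. 1 gremlin ← the loading dock.  (the loading dock: 6A 3G; the warehouse floor: 0A 2G)
3. 3 adults → the warehouse floor.  (the loading dock: 3A 3G; the warehouse floor: 3A 2G)
4. 1 adult ← the loading dock.  (the loading dock: 4A 3G; the warehouse floor: 2A 2G)
5. 2 adults and 1 gremlin → the warehouse floor.  (the loading dock: 2A 2G; the warehouse floor: 4A 3G)
6. 1 adult ← the loading dock.  (the loading dock: 3A 2G; the warehouse floor: 3A 3G)
7. 2 adults and 1 gremlin → the warehouse floor.  (the loading dock: 1A 1G; the warehouse floor: 5A 4G)
8. 1 adult ← the loading dock.  (the loading dock: 2A 1G; the warehouse floor: 4A 4G)
9. 2 adults and 1 gremlin → the warehouse floor.  (the loading dock: 0A 0G; the warehouse floor: 6A 5G)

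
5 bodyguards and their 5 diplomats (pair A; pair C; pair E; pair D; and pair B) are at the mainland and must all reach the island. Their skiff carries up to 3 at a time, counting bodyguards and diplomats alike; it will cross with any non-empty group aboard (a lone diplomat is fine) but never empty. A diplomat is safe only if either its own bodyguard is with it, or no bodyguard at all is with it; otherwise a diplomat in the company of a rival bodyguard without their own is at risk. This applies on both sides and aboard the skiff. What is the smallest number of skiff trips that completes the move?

Counting alone: each trip to the island takes at most 3 across and each return brings at least 1 back, so after t trips out (and t−1 returns) at most 3t − (t−1) of the 10 are across; that first reaches 10 at t = 5, so at least 9 crossings are needed.
The safety rule pushes this higher. Following every safe sequence of crossings, the most of the 10 that can be at the island as the skiff arrives there on crossing 9 is 9 — never all 10.
So no plan with fewer than 11 crossings exists, and this one achieves 11:
1. bodyguard A and diplomat A cross → the island.
2. bodyguard A crosses ← the mainland.
3. diplomat C, diplomat D, and diplomat E cross → the island.
4. diplomat A crosses ← the mainland.
5. bodyguard C, bodyguard D, and bodyguard E cross → the island.
6. bodyguard C and diplomat C cross ← the mainland.
7. bodyguard A, bodyguard B, and bodyguard C cross → the island.
8. diplomat E crosses ← the mainland.
9. diplomat A and diplomat C cross → the island.
10. diplomat A crosses ← the mainland.
11. diplomat A, diplomat B, and diplomat E cross → the island.

11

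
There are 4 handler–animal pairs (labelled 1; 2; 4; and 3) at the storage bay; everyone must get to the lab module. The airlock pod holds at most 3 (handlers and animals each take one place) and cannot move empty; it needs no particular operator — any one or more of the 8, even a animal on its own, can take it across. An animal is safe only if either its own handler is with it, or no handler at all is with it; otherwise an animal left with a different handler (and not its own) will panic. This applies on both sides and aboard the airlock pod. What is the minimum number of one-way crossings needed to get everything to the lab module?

Counting alone: each trip to the lab module takes at most 3 across and each return brings at least 1 back, so after t trips out (and t−1 returns) at most 3t − (t−1) of the 8 are across; that first reaches 8 at t = 4, so at least 7 crossings are needed.
The safety rule pushes this higher. Following every safe sequence of crossings, the most of the 8 that can be at the lab module as the airlock pod arrives there on crossing 7 is 7 — never all 8.
So no plan with fewer than 9 crossings exists, and this one achieves 9:
1. animal 1 and handler 1 cross → the lab module.
2. handler 1 crosses ← the storage bay.
3. animal 2, handler 1, and handler 2 cross → the lab module.
4. animal 1 and handler 1 cross ← the storage bay.
5. handler 1, handler 3, and handler 4 cross → the lab module.
6. animal 2 crosses ← the storage bay.
7. animal 1 and animal 2 cross → the lab module.
8. animal 1 crosses ← the storage bay.
9. animal 1, animal 3, and animal 4 cross → the lab module.

9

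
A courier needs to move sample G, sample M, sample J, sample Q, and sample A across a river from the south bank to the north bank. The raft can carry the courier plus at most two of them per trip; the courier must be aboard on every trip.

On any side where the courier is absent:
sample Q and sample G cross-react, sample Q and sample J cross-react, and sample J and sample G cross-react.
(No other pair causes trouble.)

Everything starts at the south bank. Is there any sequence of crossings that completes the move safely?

1. Courier goes to the north bank with sample G and sample J.  [the south bank: sample A, sample M, sample Q | the north bank: sample G, sample J]
2. Courier goes back to the south bank with sample G.  [the south bank: sample A, sample G, sample M, sample Q | the north bank: sample J]
3. Courier goes to the north bank with sample G and sample M.  [the south bank: sample A, sample Q | the north bank: sample G, sample J, sample M]
4. Courier goes back to the south bank with sample G.  [the south bank: sample A, sample G, sample Q | the north bank: sample J, sample M]
5. Courier goes to the north bank with sample A and sample G.  [the south bank: sample Q | the north bank: sample A, sample G, sample J, sample M]
6. Courier goes back to the south bank with sample G.  [the south bank: sample G, sample Q | the north bank: sample A, sample J, sample M]
7. Courier goes to the north bank with sample G and sample Q.  [the south bank: — | the north bank: sample A, sample G, sample J, sample M, sample Q]

Yes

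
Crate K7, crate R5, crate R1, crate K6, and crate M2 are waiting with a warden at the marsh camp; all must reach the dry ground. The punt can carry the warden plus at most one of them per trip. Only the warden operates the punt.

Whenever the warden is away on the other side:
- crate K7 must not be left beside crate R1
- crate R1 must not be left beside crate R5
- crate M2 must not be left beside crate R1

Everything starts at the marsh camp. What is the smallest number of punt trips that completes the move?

Following every safe sequence of crossings from the start, the most of the 5 that can be at the dry ground as the punt arrives there on crossings 1, 3, 5 is 1, 2, 3 respectively; the best ever achieved is 3 of 5.
From crossing 7 on, no configuration arises that was not already reachable earlier: only 18 distinct safe configurations (who is on which side, and where the punt is) can ever be reached, none of them has everyone across, and every continuation just revisits them. So no valid plan exists.

impossible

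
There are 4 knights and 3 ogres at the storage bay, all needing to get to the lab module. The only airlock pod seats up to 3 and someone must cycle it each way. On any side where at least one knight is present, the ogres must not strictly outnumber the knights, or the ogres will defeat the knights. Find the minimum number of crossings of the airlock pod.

Counting alone: each trip to the lab module takes at most 3 across and each return brings at least 1 back, so after t trips out (and t−1 returns) at most 3t − (t−1) of the 7 are across; that first reaches 7 at t = 3, so at least 5 crossings are needed.
The plan below uses exactly 5 crossings, so it is optimal:
1. 3 ogres → the lab module.  (the storage bay: 4K 0O; the lab module: 0K 3O)
2. 1 ogre ← the storage bay.  (the storage bay: 4K 1O; the lab module: 0K 2O)
3. 3 knights → the lab module.  (the storage bay: 1K 1O; the lab module: 3K 2O)
4. 1 knight ← the storage bay.  (the storage bay: 2K 1O; the lab module: 2K 2O)
5. 2 knights and 1 ogre → the lab module.  (the storage bay: 0K 0O; the lab module: 4K 3O)

5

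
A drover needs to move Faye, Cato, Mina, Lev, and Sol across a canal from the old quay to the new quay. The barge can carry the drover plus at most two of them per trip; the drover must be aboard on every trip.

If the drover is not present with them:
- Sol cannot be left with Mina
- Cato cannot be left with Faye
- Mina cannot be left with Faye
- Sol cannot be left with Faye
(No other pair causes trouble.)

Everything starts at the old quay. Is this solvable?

1. Drover goes to the new quay with Faye and Mina.
2. Drover goes back to the old quay with Faye.
3. Drover goes to the new quay with Cato and Faye.
4. Drover goes back to the old quay with Faye.
5. Drover goes to the new quay with Faye and Lev.
6. Drover goes back to the old quay with Faye.
7. Drover goes to the new quay with Faye and Sol.

Yes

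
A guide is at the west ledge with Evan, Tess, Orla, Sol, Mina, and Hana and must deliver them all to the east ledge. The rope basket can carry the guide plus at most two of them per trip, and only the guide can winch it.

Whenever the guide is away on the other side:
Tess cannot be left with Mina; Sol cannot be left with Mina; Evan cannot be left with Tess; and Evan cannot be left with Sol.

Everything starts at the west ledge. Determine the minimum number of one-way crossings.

Counting alone: the guide can take at most 2 across per trip to the east ledge, so moving all 6 needs at least 3 loaded trips out, with a return between consecutive ones — at least 5 crossings.
The plan below uses exactly 5 crossings, so it is optimal:
1. Guide goes to the east ledge with Evan and Mina.  [the west ledge: Hana, Orla, Sol, Tess | the east ledge: Evan, Mina]
2. Guide goes back to the west ledge alone.  [the west ledge: Hana, Orla, Sol, Tess | the east ledge: Evan, Mina]
3. Guide goes to the east ledge with Hana and Orla.  [the west ledge: Sol, Tess | the east ledge: Evan, Hana, Mina, Orla]
4. Guide goes back to the west ledge alone.  [the west ledge: Sol, Tess | the east ledge: Evan, Hana, Mina, Orla]
5. Guide goes to the east ledge with Sol and Tess.  [the west ledge: — | the east ledge: Evan, Hana, Mina, Orla, Sol, Tess]

5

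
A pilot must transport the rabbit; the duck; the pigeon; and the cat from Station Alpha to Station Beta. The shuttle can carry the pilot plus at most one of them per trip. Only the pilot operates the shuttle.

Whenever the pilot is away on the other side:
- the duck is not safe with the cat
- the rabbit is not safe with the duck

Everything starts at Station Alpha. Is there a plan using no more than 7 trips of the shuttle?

Counting alone: the pilot can take at most 1 across per trip to Station Beta, so moving all 4 needs at least 4 loaded trips out, with a return between consecutive ones — at least 7 crossings.
The safety rule pushes this higher. Following every safe sequence of crossings, the most of the 4 that can be at Station Beta as the shuttle arrives there on crossing 7 is 3 — never all 4.
So the move cannot be finished within 7 crossings. (The shortest complete plan takes 9:)
1. Pilot goes to Station Beta with the duck.
2. Pilot goes back to Station Alpha alone.
3. Pilot goes to Station Beta with the rabbit.
4. Pilot goes back to Station Alpha with the duck.
5. Pilot goes to Station Beta with the cat.
6. Pilot goes back to Station Alpha alone.
7. Pilot goes to Station Beta with the pigeon.
8. Pilot goes back to Station Alpha alone.
9. Pilot goes to Station Beta with the duck.

No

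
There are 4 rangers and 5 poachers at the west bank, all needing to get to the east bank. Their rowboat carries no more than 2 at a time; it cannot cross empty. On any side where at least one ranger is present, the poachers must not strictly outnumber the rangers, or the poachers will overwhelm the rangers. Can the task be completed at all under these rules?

The poachers already outnumber the rangers at the west bank before anyone moves, so the starting position itself is disallowed.

No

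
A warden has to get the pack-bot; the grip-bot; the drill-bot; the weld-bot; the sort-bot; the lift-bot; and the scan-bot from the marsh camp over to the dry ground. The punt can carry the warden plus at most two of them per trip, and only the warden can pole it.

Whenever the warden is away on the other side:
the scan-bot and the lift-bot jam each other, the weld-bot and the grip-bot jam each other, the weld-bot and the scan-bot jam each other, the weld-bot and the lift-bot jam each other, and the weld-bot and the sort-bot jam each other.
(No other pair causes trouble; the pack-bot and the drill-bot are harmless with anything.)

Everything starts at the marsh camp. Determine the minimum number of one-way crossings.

11

Counting alone: the warden can take at most 2 across per trip to the dry ground, so moving all 7 needs at least 4 loaded trips out, with a return between consecutive ones — at least 7 crossings.
The safety rule pushes this higher. Following every safe sequence of crossings, the most of the 7 that can be at the dry ground as the punt arrives there on crossings 7, 9 is 5, 6 respectively — never all 7.
So no plan with fewer than 11 crossings exists, and this one achieves 11:
1. Warden goes to the dry ground with the lift-bot and the weld-bot.
2. Warden goes back to the marsh camp with the weld-bot.
3. Warden goes to the dry ground with the pack-bot and the weld-bot.
4. Warden goes back to the marsh camp with the weld-bot.
5. Warden goes to the dry ground with the grip-bot and the weld-bot.
6. Warden goes back to the marsh camp with the weld-bot.
7. Warden goes to the dry ground with the drill-bot and the weld-bot.
8. Warden goes back to the marsh camp with the weld-bot.
9. Warden goes to the dry ground with the sort-bot and the weld-bot.
10. Warden goes back to the marsh camp with the weld-bot.
11. Warden goes to the dry ground with the scan-bot and the weld-bot.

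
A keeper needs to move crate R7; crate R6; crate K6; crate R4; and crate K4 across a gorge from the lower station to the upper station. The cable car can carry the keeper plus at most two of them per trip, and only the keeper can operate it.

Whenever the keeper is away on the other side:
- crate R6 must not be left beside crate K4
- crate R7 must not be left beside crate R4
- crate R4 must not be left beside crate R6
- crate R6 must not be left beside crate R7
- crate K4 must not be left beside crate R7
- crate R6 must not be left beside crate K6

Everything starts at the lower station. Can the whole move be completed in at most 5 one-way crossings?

No

Counting alone: the keeper can take at most 2 across per trip to the upper station, so moving all 5 needs at least 3 loaded trips out, with a return between consecutive ones — at least 5 crossings.
The safety rule pushes this higher. Following every safe sequence of crossings, the most of the 5 that can be at the upper station as the cable car arrives there on crossing 5 is 4 — never all 5.
So the move cannot be finished within 5 crossings. (The shortest complete plan takes 7:)
1. Keeper goes to the upper station with crate R6 and crate R7.
2. Keeper goes back to the lower station with crate R7.
3. Keeper goes to the upper station with crate K6 and crate R7.
4. Keeper goes back to the lower station with crate R6.
5. Keeper goes to the upper station with crate K4 and crate R4.
6. Keeper goes back to the lower station with crate R7.
7. Keeper goes to the upper station with crate R6 and crate R7.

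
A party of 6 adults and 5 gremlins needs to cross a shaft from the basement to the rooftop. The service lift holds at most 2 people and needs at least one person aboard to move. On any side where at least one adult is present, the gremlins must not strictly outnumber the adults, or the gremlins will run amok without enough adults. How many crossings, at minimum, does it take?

19

Counting alone: each trip to the rooftop takes at most 2 across and each return brings at least 1 back, so after t trips out (and t−1 returns) at most 2t − (t−1) of the 11 are across; that first reaches 11 at t = 10, so at least 19 crossings are needed.
The plan below uses exactly 19 crossings, so it is optimal:
1. 2 gremlins → the rooftop.  (the basement: 6A 3G; the rooftop: 0A 2G)
2. 1 gremlin ← the basement.  (the basement: 6A 4G; the rooftop: 0A 1G)
3. 2 gremlins → the rooftop.  (the basement: 6A 2G; the rooftop: 0A 3G)
4. 1 gremlin ← the basement.  (the basement: 6A 3G; the rooftop: 0A 2G)
5. 2 adults → the rooftop.  (the basement: 4A 3G; the rooftop: 2A 2G)
6. 1 gremlin ← the basement.  (the basement: 4A 4G; the rooftop: 2A 1G)
7. 1 adult and 1 gremlin → the rooftop.  (the basement: 3A 3G; the rooftop: 3A 2G)
8. 1 adult ← the basement.  (the basement: 4A 3G; the rooftop: 2A 2G)
9. 1 adult and 1 gremlin → the rooftop.  (the basement: 3A 2G; the rooftop: 3A 3G)
10. 1 gremlin ← the basement.  (the basement: 3A 3G; the rooftop: 3A 2G)
11. 1 adult and 1 gremlin → the rooftop.  (the basement: 2A 2G; the rooftop: 4A 3G)
12. 1 adult ← the basement.  (the basement: 3A 2G; the rooftop: 3A 3G)
13. 1 adult and 1 gremlin → the rooftop.  (the basement: 2A 1G; the rooftop: 4A 4G)
14. 1 gremlin ← the basement.  (the basement: 2A 2G; the rooftop: 4A 3G)
15. 1 adult and 1 gremlin → the rooftop.  (the basement: 1A 1G; the rooftop: 5A 4G)
16. 1 adult ← the basement.  (the basement: 2A 1G; the rooftop: 4A 4G)
17. 1 adult and 1 gremlin → the rooftop.  (the basement: 1A 0G; the rooftop: 5A 5G)
18. 1 gremlin ← the basement.  (the basement: 1A 1G; the rooftop: 5A 4G)
19. 1 adult and 1 gremlin → the rooftop.  (the basement: 0A 0G; the rooftop: 6A 5G)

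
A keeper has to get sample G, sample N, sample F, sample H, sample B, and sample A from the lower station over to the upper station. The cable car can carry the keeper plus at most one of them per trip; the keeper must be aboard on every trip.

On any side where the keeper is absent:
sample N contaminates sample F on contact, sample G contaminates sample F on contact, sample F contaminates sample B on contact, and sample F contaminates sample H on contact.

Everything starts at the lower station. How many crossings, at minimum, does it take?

Following every safe sequence of crossings from the start, the most of the 6 that can be at the upper station as the cable car arrives there on crossings 1, 3, 5 is 1, 2, 3 respectively; the best ever achieved is 3 of 6.
From crossing 7 on, no configuration arises that was not already reachable earlier: only 22 distinct safe configurations (who is on which side, and where the cable car is) can ever be reached, none of them has everyone across, and every continuation just revisits them. So no valid plan exists.

impossible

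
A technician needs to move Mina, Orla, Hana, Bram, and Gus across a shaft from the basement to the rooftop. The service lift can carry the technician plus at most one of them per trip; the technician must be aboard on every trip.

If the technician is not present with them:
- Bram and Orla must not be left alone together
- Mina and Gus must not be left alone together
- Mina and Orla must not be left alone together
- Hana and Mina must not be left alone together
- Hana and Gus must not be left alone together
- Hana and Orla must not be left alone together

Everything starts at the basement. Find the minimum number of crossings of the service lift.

impossible

Whatever the first load, the items left behind include a forbidden pair without the technician. No opening move is safe, so no plan exists.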